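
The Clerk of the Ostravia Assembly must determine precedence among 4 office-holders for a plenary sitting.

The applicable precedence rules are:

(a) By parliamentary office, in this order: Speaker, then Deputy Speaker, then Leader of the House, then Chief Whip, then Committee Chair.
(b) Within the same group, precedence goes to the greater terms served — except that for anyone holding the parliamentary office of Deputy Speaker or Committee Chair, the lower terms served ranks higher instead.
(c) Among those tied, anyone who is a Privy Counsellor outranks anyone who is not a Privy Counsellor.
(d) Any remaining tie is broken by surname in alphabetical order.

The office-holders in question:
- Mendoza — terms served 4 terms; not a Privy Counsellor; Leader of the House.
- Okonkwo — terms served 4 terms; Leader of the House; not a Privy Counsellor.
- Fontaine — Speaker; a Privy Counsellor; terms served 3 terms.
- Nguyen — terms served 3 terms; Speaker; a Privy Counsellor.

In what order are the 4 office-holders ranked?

By parliamentary office: Fontaine and Nguyen (Speaker); then Mendoza and Okonkwo (Leader of the House).
Fontaine and Nguyen both have terms served 3 terms, so the next rule applies.
Fontaine and Nguyen are each a Privy Counsellor, so the next rule applies.
Among Fontaine and Nguyen, alphabetically by surname: Fontaine before Nguyen.
Mendoza and Okonkwo both have terms served 4 terms, so the next rule applies.
Mendoza and Okonkwo are each not a Privy Counsellor, so the next rule applies.
Among Mendoza and Okonkwo, alphabetically by surname: Mendoza before Okonkwo.
Full order: Fontaine, Nguyen, Mendoza, Okonkwo.

Fontaine, Nguyen, Mendoza, Okonkwo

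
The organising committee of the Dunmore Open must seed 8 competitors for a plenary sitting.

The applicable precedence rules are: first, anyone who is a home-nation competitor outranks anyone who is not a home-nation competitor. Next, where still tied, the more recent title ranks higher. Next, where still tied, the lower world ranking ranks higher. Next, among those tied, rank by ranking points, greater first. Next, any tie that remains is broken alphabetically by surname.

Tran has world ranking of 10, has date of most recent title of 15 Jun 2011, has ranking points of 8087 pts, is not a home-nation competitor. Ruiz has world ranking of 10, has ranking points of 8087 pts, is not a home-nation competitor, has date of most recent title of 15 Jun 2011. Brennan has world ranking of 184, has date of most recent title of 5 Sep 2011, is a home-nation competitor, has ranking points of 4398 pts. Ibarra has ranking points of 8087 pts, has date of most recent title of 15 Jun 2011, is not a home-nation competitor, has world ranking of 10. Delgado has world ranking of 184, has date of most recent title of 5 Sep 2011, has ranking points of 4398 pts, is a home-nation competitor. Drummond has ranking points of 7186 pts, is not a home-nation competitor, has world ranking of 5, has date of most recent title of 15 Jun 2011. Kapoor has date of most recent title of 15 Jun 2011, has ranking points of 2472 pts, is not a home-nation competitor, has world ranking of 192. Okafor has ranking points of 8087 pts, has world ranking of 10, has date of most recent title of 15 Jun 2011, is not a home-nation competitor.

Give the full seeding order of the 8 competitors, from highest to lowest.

By the first rule: Brennan and Delgado (both a home-nation competitor); then Drummond, Ibarra, Okafor, Ruiz, Tran and Kapoor (each not a home-nation competitor).
Brennan and Delgado both have date of most recent title 5 Sep 2011, so the next rule applies.
Brennan and Delgado both have world ranking 184, so the next rule applies.
Brennan and Delgado both have ranking points 4398 pts, so the next rule applies.
Among Brennan and Delgado, alphabetically by surname: Brennan before Delgado.
Drummond, Ibarra, Okafor, Ruiz, Tran and Kapoor all have date of most recent title 15 Jun 2011, so the next rule applies.
Among Drummond, Ibarra, Okafor, Ruiz, Tran and Kapoor, by world ranking (lower first): Drummond (5) before Ibarra, Okafor, Ruiz and Tran (10) before Kapoor (192).
Ibarra, Okafor, Ruiz and Tran all have ranking points 8087 pts, so the next rule applies.
Among Ibarra, Okafor, Ruiz and Tran, alphabetically by surname: Ibarra before Okafor before Ruiz before Tran.
Full order: Brennan, Delgado, Drummond, Ibarra, Okafor, Ruiz, Tran, Kapoor.

Brennan, Delgado, Drummond, Ibarra, Okafor, Ruiz, Tran, Kapoor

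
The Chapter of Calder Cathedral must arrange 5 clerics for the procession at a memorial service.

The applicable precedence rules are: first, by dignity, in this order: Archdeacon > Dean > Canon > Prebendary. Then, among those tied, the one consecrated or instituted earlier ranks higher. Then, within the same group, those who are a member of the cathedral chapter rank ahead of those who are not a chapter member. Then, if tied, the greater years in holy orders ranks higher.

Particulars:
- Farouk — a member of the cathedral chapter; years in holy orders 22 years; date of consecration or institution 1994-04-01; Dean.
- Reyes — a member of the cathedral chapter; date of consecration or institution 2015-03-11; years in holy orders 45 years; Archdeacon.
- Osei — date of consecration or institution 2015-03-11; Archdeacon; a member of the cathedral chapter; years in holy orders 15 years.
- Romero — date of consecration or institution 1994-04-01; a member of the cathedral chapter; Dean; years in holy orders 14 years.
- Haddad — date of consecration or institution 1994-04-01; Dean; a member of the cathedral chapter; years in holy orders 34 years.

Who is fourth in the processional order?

By dignity: Reyes and Osei (Archdeacon); then Haddad, Farouk and Romero (Dean).
Reyes and Osei both have date of consecration or institution 2015-03-11, so the next rule applies.
Reyes and Osei are each a member of the cathedral chapter, so the next rule applies.
Among Reyes and Osei, by years in holy orders (higher first): Reyes (45 years) before Osei (15 years).
Haddad, Farouk and Romero all have date of consecration or institution 1994-04-01, so the next rule applies.
Haddad, Farouk and Romero are each a member of the cathedral chapter, so the next rule applies.
Among Haddad, Farouk and Romero, by years in holy orders (higher first): Haddad (34 years) before Farouk (22 years) before Romero (14 years).
Order: Reyes, Osei, Haddad, Farouk, Romero.

Farouk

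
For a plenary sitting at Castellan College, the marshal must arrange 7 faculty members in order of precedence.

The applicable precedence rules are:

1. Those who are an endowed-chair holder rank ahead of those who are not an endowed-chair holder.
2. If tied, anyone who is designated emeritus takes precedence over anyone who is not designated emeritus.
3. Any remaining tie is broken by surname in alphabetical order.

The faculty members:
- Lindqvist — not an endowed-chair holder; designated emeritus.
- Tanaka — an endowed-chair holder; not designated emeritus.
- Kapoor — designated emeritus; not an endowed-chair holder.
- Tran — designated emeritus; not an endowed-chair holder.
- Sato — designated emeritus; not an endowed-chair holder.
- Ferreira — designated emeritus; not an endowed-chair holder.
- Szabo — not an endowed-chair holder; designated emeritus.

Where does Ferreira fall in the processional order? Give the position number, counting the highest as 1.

2

By the first rule: Tanaka (an endowed-chair holder); then Ferreira, Kapoor, Lindqvist, Sato, Szabo and Tran (each not an endowed-chair holder).
Ferreira, Kapoor, Lindqvist, Sato, Szabo and Tran are each designated emeritus, so the next rule applies.
Among Ferreira, Kapoor, Lindqvist, Sato, Szabo and Tran, alphabetically by surname: Ferreira before Kapoor before Lindqvist before Sato before Szabo before Tran.
Order: Tanaka, Ferreira, Kapoor, Lindqvist, Sato, Szabo, Tran. So position 2.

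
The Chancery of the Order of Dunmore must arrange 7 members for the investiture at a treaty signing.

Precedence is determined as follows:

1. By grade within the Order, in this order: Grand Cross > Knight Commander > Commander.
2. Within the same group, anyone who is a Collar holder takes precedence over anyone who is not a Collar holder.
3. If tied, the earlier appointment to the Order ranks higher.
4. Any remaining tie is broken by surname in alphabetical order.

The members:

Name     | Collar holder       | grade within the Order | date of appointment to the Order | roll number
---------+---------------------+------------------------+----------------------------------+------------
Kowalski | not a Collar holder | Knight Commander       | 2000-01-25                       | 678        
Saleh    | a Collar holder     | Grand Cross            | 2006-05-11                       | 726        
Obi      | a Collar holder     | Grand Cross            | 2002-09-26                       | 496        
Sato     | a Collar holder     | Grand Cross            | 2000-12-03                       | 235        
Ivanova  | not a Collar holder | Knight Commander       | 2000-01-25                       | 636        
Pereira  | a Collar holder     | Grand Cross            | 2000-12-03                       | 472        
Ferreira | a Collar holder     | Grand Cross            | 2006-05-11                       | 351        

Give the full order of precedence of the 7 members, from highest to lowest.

By grade within the Order: Pereira, Sato, Obi, Ferreira and Saleh (Grand Cross); then Ivanova and Kowalski (Knight Commander).
Pereira, Sato, Obi, Ferreira and Saleh are each a Collar holder, so the next rule applies.
Among Pereira, Sato, Obi, Ferreira and Saleh, by date of appointment to the Order (earlier first): Pereira and Sato (2000-12-03) before Obi (2002-09-26) before Ferreira and Saleh (2006-05-11).
Among Pereira and Sato, alphabetically by surname: Pereira before Sato.
Among Ferreira and Saleh, alphabetically by surname: Ferreira before Saleh.
Ivanova and Kowalski are each not a Collar holder, so the next rule applies.
Ivanova and Kowalski both have date of appointment to the Order 2000-01-25, so the next rule applies.
Among Ivanova and Kowalski, alphabetically by surname: Ivanova before Kowalski.
Full order: Pereira, Sato, Obi, Ferreira, Saleh, Ivanova, Kowalski.

Pereira, Sato, Obi, Ferreira, Saleh, Ivanova, Kowalski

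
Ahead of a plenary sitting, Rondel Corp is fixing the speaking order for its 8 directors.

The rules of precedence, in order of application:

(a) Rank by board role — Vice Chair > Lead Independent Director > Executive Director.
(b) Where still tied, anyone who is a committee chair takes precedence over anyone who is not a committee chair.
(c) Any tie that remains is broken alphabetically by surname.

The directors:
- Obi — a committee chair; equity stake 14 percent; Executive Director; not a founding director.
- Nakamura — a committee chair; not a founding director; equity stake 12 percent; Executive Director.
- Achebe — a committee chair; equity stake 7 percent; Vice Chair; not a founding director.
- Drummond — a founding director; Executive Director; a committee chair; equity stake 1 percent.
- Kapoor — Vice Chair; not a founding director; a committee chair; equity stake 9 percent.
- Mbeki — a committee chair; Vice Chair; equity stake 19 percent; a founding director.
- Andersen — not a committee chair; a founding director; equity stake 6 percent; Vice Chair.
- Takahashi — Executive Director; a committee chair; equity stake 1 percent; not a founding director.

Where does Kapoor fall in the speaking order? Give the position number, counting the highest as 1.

By board role: Achebe, Kapoor, Mbeki and Andersen (Vice Chair); then Drummond, Nakamura, Obi and Takahashi (Executive Director).
Among Achebe, Kapoor, Mbeki and Andersen, a committee chair before not a committee chair: Achebe, Kapoor and Mbeki (a committee chair) before Andersen (not a committee chair).
Among Achebe, Kapoor and Mbeki, alphabetically by surname: Achebe before Kapoor before Mbeki.
Drummond, Nakamura, Obi and Takahashi are each a committee chair, so the next rule applies.
Among Drummond, Nakamura, Obi and Takahashi, alphabetically by surname: Drummond before Nakamura before Obi before Takahashi.
Order: Achebe, Kapoor, Mbeki, Andersen, Drummond, Nakamura, Obi, Takahashi. So position 2.

2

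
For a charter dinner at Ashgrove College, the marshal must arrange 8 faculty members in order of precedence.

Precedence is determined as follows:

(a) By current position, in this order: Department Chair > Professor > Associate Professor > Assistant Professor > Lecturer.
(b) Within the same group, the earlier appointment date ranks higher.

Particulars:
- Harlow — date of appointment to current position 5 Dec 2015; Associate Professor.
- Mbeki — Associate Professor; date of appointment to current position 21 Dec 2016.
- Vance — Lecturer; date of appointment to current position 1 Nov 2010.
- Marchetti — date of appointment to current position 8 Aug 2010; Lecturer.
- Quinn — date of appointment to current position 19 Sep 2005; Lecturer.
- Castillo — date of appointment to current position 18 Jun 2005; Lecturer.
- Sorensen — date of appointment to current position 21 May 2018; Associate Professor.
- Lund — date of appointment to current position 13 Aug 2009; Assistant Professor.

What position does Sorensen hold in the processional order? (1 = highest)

3

By current position: Harlow, Mbeki and Sorensen (Associate Professor); then Lund (Assistant Professor); then Castillo, Quinn, Marchetti and Vance (Lecturer).
Among Harlow, Mbeki and Sorensen, by date of appointment to current position (earlier first): Harlow (5 Dec 2015) before Mbeki (21 Dec 2016) before Sorensen (21 May 2018).
Among Castillo, Quinn, Marchetti and Vance, by date of appointment to current position (earlier first): Castillo (18 Jun 2005) before Quinn (19 Sep 2005) before Marchetti (8 Aug 2010) before Vance (1 Nov 2010).
Order: Harlow, Mbeki, Sorensen, Lund, Castillo, Quinn, Marchetti, Vance. So position 3.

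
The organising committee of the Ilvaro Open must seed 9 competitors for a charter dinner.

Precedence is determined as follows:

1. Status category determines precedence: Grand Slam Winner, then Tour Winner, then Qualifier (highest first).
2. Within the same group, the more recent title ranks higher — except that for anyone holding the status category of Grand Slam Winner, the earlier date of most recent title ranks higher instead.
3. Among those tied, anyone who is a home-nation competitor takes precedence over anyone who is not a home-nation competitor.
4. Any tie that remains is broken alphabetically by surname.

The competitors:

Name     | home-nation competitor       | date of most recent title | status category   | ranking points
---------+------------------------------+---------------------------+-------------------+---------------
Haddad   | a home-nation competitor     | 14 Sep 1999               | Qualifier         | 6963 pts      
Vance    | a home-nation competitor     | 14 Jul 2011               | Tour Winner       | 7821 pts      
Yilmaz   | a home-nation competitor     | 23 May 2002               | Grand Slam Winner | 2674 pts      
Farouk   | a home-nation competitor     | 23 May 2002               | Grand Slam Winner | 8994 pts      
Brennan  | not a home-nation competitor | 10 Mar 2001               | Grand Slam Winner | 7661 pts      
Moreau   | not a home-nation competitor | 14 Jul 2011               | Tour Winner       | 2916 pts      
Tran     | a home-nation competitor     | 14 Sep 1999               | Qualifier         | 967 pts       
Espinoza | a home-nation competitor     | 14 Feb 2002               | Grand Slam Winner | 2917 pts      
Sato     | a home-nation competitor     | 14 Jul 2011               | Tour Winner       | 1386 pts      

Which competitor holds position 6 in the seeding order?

By status category: Brennan, Espinoza, Farouk and Yilmaz (Grand Slam Winner); then Sato, Vance and Moreau (Tour Winner); then Haddad and Tran (Qualifier).
Among Brennan, Espinoza, Farouk and Yilmaz, by date of most recent title (earlier first) (reversed rule for this group): Brennan (10 Mar 2001) before Espinoza (14 Feb 2002) before Farouk and Yilmaz (23 May 2002).
Farouk and Yilmaz are each a home-nation competitor, so the next rule applies.
Among Farouk and Yilmaz, alphabetically by surname: Farouk before Yilmaz.
Sato, Vance and Moreau all have date of most recent title 14 Jul 2011, so the next rule applies.
Among Sato, Vance and Moreau, a home-nation competitor before not a home-nation competitor: Sato and Vance (a home-nation competitor) before Moreau (not a home-nation competitor).
Among Sato and Vance, alphabetically by surname: Sato before Vance.
Haddad and Tran both have date of most recent title 14 Sep 1999, so the next rule applies.
Haddad and Tran are each a home-nation competitor, so the next rule applies.
Among Haddad and Tran, alphabetically by surname: Haddad before Tran.
Order: Brennan, Espinoza, Farouk, Yilmaz, Sato, Vance, Moreau, Haddad, Tran.

Vance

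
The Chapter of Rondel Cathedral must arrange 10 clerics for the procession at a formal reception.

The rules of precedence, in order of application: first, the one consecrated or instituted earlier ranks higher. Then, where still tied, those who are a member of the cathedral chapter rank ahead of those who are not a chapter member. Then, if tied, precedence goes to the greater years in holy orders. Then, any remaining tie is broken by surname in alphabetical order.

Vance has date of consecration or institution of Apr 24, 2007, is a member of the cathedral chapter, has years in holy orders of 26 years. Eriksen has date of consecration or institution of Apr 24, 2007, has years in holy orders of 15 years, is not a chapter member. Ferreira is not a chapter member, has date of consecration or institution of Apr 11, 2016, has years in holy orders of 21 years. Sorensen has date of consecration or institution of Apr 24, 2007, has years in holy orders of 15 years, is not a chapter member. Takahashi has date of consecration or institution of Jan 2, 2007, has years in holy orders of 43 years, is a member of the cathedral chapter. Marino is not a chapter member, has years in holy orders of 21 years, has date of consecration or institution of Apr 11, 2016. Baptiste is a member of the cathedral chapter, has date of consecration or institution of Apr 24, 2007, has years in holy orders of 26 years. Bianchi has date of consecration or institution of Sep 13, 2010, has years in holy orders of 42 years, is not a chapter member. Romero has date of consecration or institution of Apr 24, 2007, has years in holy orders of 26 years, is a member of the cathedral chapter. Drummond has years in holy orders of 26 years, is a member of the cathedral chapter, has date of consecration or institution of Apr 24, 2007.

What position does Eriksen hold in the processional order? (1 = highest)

6

By date of consecration or institution (earlier first): Takahashi (Jan 2, 2007); then Baptiste, Drummond, Romero, Vance, Eriksen and Sorensen (each Apr 24, 2007); then Bianchi (Sep 13, 2010); then Ferreira and Marino (both Apr 11, 2016).
Among Baptiste, Drummond, Romero, Vance, Eriksen and Sorensen, a member of the cathedral chapter before not a chapter member: Baptiste, Drummond, Romero and Vance (a member of the cathedral chapter) before Eriksen and Sorensen (not a chapter member).
Baptiste, Drummond, Romero and Vance all have years in holy orders 26 years, so the next rule applies.
Among Baptiste, Drummond, Romero and Vance, alphabetically by surname: Baptiste before Drummond before Romero before Vance.
Eriksen and Sorensen both have years in holy orders 15 years, so the next rule applies.
Among Eriksen and Sorensen, alphabetically by surname: Eriksen before Sorensen.
Ferreira and Marino are each not a chapter member, so the next rule applies.
Ferreira and Marino both have years in holy orders 21 years, so the next rule applies.
Among Ferreira and Marino, alphabetically by surname: Ferreira before Marino.
Order: Takahashi, Baptiste, Drummond, Romero, Vance, Eriksen, Sorensen, Bianchi, Ferreira, Marino. So position 6.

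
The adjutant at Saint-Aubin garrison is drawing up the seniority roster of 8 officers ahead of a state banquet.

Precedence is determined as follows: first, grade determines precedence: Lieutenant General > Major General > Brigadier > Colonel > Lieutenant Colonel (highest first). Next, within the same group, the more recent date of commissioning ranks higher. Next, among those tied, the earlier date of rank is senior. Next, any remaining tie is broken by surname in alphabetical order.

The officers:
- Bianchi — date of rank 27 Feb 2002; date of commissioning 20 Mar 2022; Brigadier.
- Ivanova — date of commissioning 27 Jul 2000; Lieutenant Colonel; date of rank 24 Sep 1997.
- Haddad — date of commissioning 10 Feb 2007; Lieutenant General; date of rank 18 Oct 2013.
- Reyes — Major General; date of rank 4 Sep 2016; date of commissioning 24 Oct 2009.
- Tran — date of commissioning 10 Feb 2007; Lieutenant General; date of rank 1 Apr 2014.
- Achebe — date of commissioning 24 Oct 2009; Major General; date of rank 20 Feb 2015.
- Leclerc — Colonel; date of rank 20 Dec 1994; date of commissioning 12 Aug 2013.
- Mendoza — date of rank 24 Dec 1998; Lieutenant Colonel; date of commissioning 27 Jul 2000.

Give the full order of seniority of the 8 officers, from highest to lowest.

Haddad, Tran, Achebe, Reyes, Bianchi, Leclerc, Ivanova, Mendoza

By grade: Haddad and Tran (Lieutenant General); then Achebe and Reyes (Major General); then Bianchi (Brigadier); then Leclerc (Colonel); then Ivanova and Mendoza (Lieutenant Colonel).
Haddad and Tran both have date of commissioning 10 Feb 2007, so the next rule applies.
Among Haddad and Tran, by date of rank (earlier first): Haddad (18 Oct 2013) before Tran (1 Apr 2014).
Achebe and Reyes both have date of commissioning 24 Oct 2009, so the next rule applies.
Among Achebe and Reyes, by date of rank (earlier first): Achebe (20 Feb 2015) before Reyes (4 Sep 2016).
Ivanova and Mendoza both have date of commissioning 27 Jul 2000, so the next rule applies.
Among Ivanova and Mendoza, by date of rank (earlier first): Ivanova (24 Sep 1997) before Mendoza (24 Dec 1998).
Full order: Haddad, Tran, Achebe, Reyes, Bianchi, Leclerc, Ivanova, Mendoza.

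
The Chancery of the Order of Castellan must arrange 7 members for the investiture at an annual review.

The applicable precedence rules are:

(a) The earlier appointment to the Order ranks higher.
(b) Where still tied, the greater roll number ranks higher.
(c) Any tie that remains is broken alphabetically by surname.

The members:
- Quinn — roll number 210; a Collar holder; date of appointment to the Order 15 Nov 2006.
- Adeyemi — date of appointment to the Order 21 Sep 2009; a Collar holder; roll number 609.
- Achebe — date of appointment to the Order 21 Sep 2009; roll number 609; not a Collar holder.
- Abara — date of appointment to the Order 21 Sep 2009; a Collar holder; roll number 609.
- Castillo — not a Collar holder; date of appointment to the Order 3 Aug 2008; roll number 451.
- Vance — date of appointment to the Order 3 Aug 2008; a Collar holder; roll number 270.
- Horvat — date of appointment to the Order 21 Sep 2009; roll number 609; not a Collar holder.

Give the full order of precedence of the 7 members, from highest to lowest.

By date of appointment to the Order (earlier first): Quinn (15 Nov 2006); then Castillo and Vance (both 3 Aug 2008); then Abara, Achebe, Adeyemi and Horvat (each 21 Sep 2009).
Among Castillo and Vance, by roll number (higher first): Castillo (451) before Vance (270).
Abara, Achebe, Adeyemi and Horvat all have roll number 609, so the next rule applies.
Among Abara, Achebe, Adeyemi and Horvat, alphabetically by surname: Abara before Achebe before Adeyemi before Horvat.
Full order: Quinn, Castillo, Vance, Abara, Achebe, Adeyemi, Horvat.

Quinn, Castillo, Vance, Abara, Achebe, Adeyemi, Horvat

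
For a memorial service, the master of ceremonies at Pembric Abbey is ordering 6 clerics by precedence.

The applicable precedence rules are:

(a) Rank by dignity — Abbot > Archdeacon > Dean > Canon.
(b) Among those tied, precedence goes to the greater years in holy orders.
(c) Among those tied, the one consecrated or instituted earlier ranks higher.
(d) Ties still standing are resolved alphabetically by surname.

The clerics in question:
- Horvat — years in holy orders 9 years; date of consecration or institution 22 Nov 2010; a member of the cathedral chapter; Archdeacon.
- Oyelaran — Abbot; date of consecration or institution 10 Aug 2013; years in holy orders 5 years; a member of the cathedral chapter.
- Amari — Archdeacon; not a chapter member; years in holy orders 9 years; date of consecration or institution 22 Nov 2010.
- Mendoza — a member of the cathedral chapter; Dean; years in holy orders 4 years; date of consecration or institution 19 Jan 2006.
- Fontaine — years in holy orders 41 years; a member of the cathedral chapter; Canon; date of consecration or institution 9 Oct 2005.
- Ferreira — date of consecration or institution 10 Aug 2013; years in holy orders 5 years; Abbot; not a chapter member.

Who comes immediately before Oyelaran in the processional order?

Ferreira

By dignity: Ferreira and Oyelaran (Abbot); then Amari and Horvat (Archdeacon); then Mendoza (Dean); then Fontaine (Canon).
Ferreira and Oyelaran both have years in holy orders 5 years, so the next rule applies.
Ferreira and Oyelaran both have date of consecration or institution 10 Aug 2013, so the next rule applies.
Among Ferreira and Oyelaran, alphabetically by surname: Ferreira before Oyelaran.
Amari and Horvat both have years in holy orders 9 years, so the next rule applies.
Amari and Horvat both have date of consecration or institution 22 Nov 2010, so the next rule applies.
Among Amari and Horvat, alphabetically by surname: Amari before Horvat.
Order: Ferreira, Oyelaran, Amari, Horvat, Mendoza, Fontaine.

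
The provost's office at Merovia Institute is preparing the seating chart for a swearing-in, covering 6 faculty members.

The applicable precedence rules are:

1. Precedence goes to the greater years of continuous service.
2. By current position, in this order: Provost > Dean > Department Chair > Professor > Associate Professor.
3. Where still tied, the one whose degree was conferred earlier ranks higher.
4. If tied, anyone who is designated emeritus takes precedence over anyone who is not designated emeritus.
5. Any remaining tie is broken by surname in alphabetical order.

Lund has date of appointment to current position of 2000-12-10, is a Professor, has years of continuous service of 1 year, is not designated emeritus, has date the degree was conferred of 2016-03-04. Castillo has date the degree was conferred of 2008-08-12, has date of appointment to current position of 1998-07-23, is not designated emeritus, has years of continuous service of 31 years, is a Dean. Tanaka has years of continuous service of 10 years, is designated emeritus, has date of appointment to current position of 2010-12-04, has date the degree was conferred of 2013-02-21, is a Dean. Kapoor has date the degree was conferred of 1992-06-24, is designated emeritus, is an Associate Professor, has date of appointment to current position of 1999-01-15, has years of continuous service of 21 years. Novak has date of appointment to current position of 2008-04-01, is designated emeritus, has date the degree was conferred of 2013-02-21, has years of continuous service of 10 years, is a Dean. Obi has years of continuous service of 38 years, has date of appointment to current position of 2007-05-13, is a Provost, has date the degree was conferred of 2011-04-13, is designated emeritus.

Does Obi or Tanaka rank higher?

By years of continuous service (higher first): Obi (38 years); then Castillo (31 years); then Kapoor (21 years); then Novak and Tanaka (both 10 years); then Lund (1 year).
Novak and Tanaka are each Dean, so the next rule applies.
Novak and Tanaka both have date the degree was conferred 2013-02-21, so the next rule applies.
Novak and Tanaka are each designated emeritus, so the next rule applies.
Among Novak and Tanaka, alphabetically by surname: Novak before Tanaka.
So Obi takes precedence.

Obi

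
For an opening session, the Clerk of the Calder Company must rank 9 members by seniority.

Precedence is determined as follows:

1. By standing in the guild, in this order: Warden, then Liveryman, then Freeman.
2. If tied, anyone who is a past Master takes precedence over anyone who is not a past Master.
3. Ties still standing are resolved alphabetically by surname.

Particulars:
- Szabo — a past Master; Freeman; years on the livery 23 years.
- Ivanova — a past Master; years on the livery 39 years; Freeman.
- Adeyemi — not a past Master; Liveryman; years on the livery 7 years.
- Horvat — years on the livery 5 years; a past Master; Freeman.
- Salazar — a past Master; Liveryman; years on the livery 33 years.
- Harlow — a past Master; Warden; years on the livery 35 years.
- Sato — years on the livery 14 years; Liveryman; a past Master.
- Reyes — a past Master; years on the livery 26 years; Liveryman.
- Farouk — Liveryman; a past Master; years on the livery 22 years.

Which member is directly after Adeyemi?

Horvat

By standing in the guild: Harlow (Warden); then Farouk, Reyes, Salazar, Sato and Adeyemi (Liveryman); then Horvat, Ivanova and Szabo (Freeman).
Among Farouk, Reyes, Salazar, Sato and Adeyemi, a past Master before not a past Master: Farouk, Reyes, Salazar and Sato (a past Master) before Adeyemi (not a past Master).
Among Farouk, Reyes, Salazar and Sato, alphabetically by surname: Farouk before Reyes before Salazar before Sato.
Horvat, Ivanova and Szabo are each a past Master, so the next rule applies.
Among Horvat, Ivanova and Szabo, alphabetically by surname: Horvat before Ivanova before Szabo.
Order: Harlow, Farouk, Reyes, Salazar, Sato, Adeyemi, Horvat, Ivanova, Szabo.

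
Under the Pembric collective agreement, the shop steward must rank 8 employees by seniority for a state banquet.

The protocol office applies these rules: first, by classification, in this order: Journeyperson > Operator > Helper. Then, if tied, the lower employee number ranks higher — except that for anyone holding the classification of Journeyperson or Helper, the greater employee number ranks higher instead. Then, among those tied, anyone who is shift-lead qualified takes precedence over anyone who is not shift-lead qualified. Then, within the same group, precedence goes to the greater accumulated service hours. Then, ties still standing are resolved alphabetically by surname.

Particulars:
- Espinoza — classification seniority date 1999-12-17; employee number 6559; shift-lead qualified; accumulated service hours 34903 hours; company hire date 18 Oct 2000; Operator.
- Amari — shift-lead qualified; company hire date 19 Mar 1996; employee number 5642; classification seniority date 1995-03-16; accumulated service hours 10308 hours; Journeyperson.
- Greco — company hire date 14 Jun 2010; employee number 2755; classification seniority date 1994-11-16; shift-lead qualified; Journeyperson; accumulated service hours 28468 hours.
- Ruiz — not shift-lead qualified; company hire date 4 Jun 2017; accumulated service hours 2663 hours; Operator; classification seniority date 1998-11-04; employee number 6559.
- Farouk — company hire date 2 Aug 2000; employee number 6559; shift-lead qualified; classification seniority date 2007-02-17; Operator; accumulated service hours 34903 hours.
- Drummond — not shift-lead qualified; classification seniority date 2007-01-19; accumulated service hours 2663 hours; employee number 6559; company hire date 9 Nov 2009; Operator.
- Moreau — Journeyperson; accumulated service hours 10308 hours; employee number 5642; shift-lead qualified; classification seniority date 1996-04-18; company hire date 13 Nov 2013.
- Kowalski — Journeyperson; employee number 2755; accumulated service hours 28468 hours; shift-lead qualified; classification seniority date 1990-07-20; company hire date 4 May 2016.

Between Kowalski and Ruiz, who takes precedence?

Kowalski

By classification: Amari, Moreau, Greco and Kowalski (Journeyperson); then Espinoza, Farouk, Drummond and Ruiz (Operator).
Among Amari, Moreau, Greco and Kowalski, by employee number (higher first) (reversed rule for this group): Amari and Moreau (5642) before Greco and Kowalski (2755).
Amari and Moreau are each shift-lead qualified, so the next rule applies.
Amari and Moreau both have accumulated service hours 10308 hours, so the next rule applies.
Among Amari and Moreau, alphabetically by surname: Amari before Moreau.
Greco and Kowalski are each shift-lead qualified, so the next rule applies.
Greco and Kowalski both have accumulated service hours 28468 hours, so the next rule applies.
Among Greco and Kowalski, alphabetically by surname: Greco before Kowalski.
Espinoza, Farouk, Drummond and Ruiz all have employee number 6559, so the next rule applies.
Among Espinoza, Farouk, Drummond and Ruiz, shift-lead qualified before not shift-lead qualified: Espinoza and Farouk (shift-lead qualified) before Drummond and Ruiz (not shift-lead qualified).
Espinoza and Farouk both have accumulated service hours 34903 hours, so the next rule applies.
Among Espinoza and Farouk, alphabetically by surname: Espinoza before Farouk.
Drummond and Ruiz both have accumulated service hours 2663 hours, so the next rule applies.
Among Drummond and Ruiz, alphabetically by surname: Drummond before Ruiz.
So Kowalski takes precedence.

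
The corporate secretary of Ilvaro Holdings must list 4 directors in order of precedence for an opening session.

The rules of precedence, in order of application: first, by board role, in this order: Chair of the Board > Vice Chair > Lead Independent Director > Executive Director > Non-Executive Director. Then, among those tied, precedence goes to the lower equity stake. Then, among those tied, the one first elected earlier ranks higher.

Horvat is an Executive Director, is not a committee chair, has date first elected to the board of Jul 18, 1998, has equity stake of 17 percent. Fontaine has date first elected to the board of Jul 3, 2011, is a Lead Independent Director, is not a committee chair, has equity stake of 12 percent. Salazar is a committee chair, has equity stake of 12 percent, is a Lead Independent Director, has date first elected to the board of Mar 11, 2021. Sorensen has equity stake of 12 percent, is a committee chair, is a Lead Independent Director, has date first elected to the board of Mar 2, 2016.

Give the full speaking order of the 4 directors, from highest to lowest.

By board role: Fontaine, Sorensen and Salazar (Lead Independent Director); then Horvat (Executive Director).
Fontaine, Sorensen and Salazar all have equity stake 12 percent, so the next rule applies.
Among Fontaine, Sorensen and Salazar, by date first elected to the board (earlier first): Fontaine (Jul 3, 2011) before Sorensen (Mar 2, 2016) before Salazar (Mar 11, 2021).
Full order: Fontaine, Sorensen, Salazar, Horvat.

Fontaine, Sorensen, Salazar, Horvat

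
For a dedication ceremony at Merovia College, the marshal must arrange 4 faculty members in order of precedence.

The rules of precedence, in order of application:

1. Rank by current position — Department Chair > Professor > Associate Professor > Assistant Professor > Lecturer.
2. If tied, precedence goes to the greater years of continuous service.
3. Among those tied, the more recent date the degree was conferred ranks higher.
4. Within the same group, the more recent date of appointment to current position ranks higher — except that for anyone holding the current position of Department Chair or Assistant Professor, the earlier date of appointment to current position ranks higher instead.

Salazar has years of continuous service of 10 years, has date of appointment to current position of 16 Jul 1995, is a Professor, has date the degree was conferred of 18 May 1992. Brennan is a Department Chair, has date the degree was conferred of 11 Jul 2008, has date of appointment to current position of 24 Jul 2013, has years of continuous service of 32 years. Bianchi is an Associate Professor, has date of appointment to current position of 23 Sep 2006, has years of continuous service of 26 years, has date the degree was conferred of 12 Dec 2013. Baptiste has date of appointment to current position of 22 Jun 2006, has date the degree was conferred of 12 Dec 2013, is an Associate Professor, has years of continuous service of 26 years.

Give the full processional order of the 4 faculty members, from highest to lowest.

By current position: Brennan (Department Chair); then Salazar (Professor); then Bianchi and Baptiste (Associate Professor).
Bianchi and Baptiste both have years of continuous service 26 years, so the next rule applies.
Bianchi and Baptiste both have date the degree was conferred 12 Dec 2013, so the next rule applies.
Among Bianchi and Baptiste, by date of appointment to current position (later first): Bianchi (23 Sep 2006) before Baptiste (22 Jun 2006).
Full order: Brennan, Salazar, Bianchi, Baptiste.

Brennan, Salazar, Bianchi, Baptiste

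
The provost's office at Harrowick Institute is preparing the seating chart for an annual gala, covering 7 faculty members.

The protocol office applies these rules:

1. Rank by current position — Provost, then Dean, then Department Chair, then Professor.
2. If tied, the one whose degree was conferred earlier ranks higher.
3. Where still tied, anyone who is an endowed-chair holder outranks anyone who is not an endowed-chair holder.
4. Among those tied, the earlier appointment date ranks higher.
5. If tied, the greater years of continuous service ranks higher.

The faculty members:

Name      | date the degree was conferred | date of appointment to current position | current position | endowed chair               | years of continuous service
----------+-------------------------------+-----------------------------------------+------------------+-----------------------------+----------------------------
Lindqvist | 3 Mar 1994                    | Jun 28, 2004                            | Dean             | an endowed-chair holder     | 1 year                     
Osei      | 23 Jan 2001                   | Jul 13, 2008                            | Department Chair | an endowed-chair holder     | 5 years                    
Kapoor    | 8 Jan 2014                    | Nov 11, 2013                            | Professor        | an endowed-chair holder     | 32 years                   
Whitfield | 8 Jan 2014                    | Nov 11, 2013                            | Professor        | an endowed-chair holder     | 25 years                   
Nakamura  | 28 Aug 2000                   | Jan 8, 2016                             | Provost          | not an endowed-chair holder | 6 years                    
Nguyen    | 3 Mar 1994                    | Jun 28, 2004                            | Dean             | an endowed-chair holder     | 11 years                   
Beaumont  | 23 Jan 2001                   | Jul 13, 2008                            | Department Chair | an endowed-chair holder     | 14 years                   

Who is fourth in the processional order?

By current position: Nakamura (Provost); then Nguyen and Lindqvist (Dean); then Beaumont and Osei (Department Chair); then Kapoor and Whitfield (Professor).
Nguyen and Lindqvist both have date the degree was conferred 3 Mar 1994, so the next rule applies.
Nguyen and Lindqvist are each an endowed-chair holder, so the next rule applies.
Nguyen and Lindqvist both have date of appointment to current position Jun 28, 2004, so the next rule applies.
Among Nguyen and Lindqvist, by years of continuous service (higher first): Nguyen (11 years) before Lindqvist (1 year).
Beaumont and Osei both have date the degree was conferred 23 Jan 2001, so the next rule applies.
Beaumont and Osei are each an endowed-chair holder, so the next rule applies.
Beaumont and Osei both have date of appointment to current position Jul 13, 2008, so the next rule applies.
Among Beaumont and Osei, by years of continuous service (higher first): Beaumont (14 years) before Osei (5 years).
Kapoor and Whitfield both have date the degree was conferred 8 Jan 2014, so the next rule applies.
Kapoor and Whitfield are each an endowed-chair holder, so the next rule applies.
Kapoor and Whitfield both have date of appointment to current position Nov 11, 2013, so the next rule applies.
Among Kapoor and Whitfield, by years of continuous service (higher first): Kapoor (32 years) before Whitfield (25 years).
Order: Nakamura, Nguyen, Lindqvist, Beaumont, Osei, Kapoor, Whitfield.

Beaumont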